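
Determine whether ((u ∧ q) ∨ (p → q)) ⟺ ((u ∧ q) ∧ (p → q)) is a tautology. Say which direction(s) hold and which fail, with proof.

(←) Assume the antecedent. If p is true, the antecedent forces (p = T, q = T, u = T), and (u ∧ q) ∨ (p → q) holds there. If p is false, (u ∧ q) ∨ (p → q) reduces to true regardless of the other variables. Either way (u ∧ q) ∨ (p → q) holds.

(→) This fails. Under p = F, q = F, u = F, the left side is true but the right side is false.

The forward direction fails; the converse holds.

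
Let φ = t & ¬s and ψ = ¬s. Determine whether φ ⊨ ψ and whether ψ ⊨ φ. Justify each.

Not equivalent: only (⇒) holds.

(⇒) Assume the antecedent. If t is true, the antecedent forces (t = T, s = F), and ¬s holds there. If t is false, the antecedent cannot hold. Either way ¬s holds.

(⇐) This fails. Under t = F, s = F, the left side is false but the right side is true.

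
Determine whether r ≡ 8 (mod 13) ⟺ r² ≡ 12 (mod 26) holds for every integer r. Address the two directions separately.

(⟹) This fails: take r = 21. Then 21 ≡ 8 (mod 13), but 21² = 441 ≡ 25 (mod 26), not 12.

(⟸) This fails: take r = 18. Then 18² = 324 ≡ 12 (mod 26), yet 18 ≡ 5 (mod 13), not 8.

Neither direction holds.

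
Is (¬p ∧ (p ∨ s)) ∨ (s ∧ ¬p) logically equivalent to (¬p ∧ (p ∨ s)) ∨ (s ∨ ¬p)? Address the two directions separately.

Not equivalent: only (⇒) holds.

[⇒] Assume the antecedent. If s is true, (¬p ∧ (p ∨ s)) ∨ (s ∨ ¬p) reduces to true regardless of the other variables. If s is false, the antecedent cannot hold. Either way (¬p ∧ (p ∨ s)) ∨ (s ∨ ¬p) holds.

[⇐] This fails. Under s = F, p = F, the left side is false but the right side is true.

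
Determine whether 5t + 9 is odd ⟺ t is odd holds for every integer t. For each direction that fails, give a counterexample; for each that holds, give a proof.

(→) This fails: t = 2 gives 5t + 9 = 19, which is odd, but 2 is even, not odd.

(←) This also fails: t = 5 is odd, but 5t + 9 = 34 is even, not odd.

Both directions fail.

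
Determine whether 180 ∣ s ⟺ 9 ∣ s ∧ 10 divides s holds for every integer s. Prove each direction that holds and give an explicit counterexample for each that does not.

Not equivalent: only (⇒) holds.

(⟹) If 180 ∣ s, write s = 180q. Since 180 = 20·9, s = 9·(20q), so 9 ∣ s; and since 180 = 18·10, s = 10·(18q), so 10 ∣ s.

(⟸) This fails: take s = 90. Both 9 ∣ 90 and 10 ∣ 90, yet 90 is not a multiple of 180 (since 90 = 0·180 + 90), so 180 ∤ 90.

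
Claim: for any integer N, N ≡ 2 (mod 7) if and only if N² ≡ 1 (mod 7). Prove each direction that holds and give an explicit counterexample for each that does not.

(→) This fails: take N = 2. Then 2 ≡ 2 (mod 7), but 2² = 4 ≡ 4 (mod 7), not 1.

(←) This fails: take N = 1. Then 1² = 1 ≡ 1 (mod 7), yet 1 ≡ 1 (mod 7), not 2.

Neither implication holds.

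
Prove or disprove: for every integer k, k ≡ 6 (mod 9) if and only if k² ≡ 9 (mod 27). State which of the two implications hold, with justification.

(⇒) Suppose k ≡ 6 (mod 9). Working modulo 27, k ∈ {6, 15, 24}; for each such r, r² ≡ 9 (mod 27).

(⇐) This fails: take k = 3. Then 3² = 9 ≡ 9 (mod 27), yet 3 ≡ 3 (mod 9), not 6.

The forward direction holds; the converse fails.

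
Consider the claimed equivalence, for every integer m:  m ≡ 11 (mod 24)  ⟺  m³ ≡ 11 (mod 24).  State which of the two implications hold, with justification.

[⇒] Suppose m ≡ 11 (mod 24). Write m = 24j + 11. Then (24j + 11)³ = 13824j³ + 19008j² + 8712j + 1331 = 24(576j³ + 792j² + 363j + 55) + 11, so m³ ≡ 11 (mod 24).

[⇐] Conversely, suppose m³ ≡ 11 (mod 24). The only residue r in {0, …, 23} with r³ ≡ 11 (mod 24) is r = 11, so m ≡ 11 (mod 24).

The biconditional holds.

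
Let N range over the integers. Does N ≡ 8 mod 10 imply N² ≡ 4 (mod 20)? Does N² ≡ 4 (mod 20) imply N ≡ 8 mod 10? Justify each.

(⇐) This fails: take N = 2. Then 2² = 4 ≡ 4 (mod 20), yet 2 ≡ 2 (mod 10), not 8.

(⇒) Suppose N ≡ 8 (mod 10). Working modulo 20, N ∈ {8, 18}; for each such r, r² ≡ 4 (mod 20).

Only the forward implication holds.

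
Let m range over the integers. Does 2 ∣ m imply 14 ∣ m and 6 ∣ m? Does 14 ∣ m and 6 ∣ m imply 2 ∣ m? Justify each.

(⇒) fails; (⇐) holds.

Forward direction. This fails: take m = 2. Certainly 2 ∣ 2, but 14 ∤ 2.

Converse. Suppose 14 ∣ m and 6 ∣ m. Any common multiple of 14 and 6 is a multiple of their lcm; here lcm(14, 6) = 14·6/gcd(14, 6) = 84/2 = 42, so 42 ∣ m. Since 2 ∣ 42, it follows that 2 ∣ m.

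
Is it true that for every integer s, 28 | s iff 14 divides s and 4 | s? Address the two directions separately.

Both directions hold; the statement is true.

(⇐) Suppose 14 ∣ s and 4 ∣ s. Any common multiple of 14 and 4 is a multiple of their lcm; here lcm(14, 4) = 14·4/gcd(14, 4) = 56/2 = 28, so 28 ∣ s.

(⇒) If 28 ∣ s, write s = 28q. Since 28 = 2·14, s = 14·(2q), so 14 ∣ s; and since 28 = 7·4, s = 4·(7q), so 4 ∣ s.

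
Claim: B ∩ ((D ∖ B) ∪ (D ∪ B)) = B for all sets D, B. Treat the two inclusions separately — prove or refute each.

Both inclusions hold; the sets are equal.

(⊆) Let x ∈ B ∩ ((D ∖ B) ∪ (D ∪ B)). Then either x ∈ B and x ∉ D; or x ∈ D ∩ B. In each case x ∈ B, so B ∩ ((D ∖ B) ∪ (D ∪ B)) ⊆ B.

(⊇) Let x ∈ B. Then either x ∈ B and x ∉ D; or x ∈ D ∩ B. In each case x ∈ B ∩ ((D ∖ B) ∪ (D ∪ B)), so B ⊆ B ∩ ((D ∖ B) ∪ (D ∪ B)).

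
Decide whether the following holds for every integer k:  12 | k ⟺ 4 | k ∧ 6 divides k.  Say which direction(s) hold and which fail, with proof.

Forward direction. If 12 ∣ k, write k = 12q. Since 12 = 3·4, k = 4·(3q), so 4 ∣ k; and since 12 = 2·6, k = 6·(2q), so 6 ∣ k.

Converse. Suppose 4 ∣ k and 6 ∣ k. Any common multiple of 4 and 6 is a multiple of their lcm; here lcm(4, 6) = 4·6/gcd(4, 6) = 24/2 = 12, so 12 ∣ k.

Both directions hold.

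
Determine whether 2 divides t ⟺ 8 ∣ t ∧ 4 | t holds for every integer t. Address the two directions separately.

(⟹) This fails: take t = 2. Certainly 2 ∣ 2, but 8 ∤ 2.

(⟸) Suppose 8 ∣ t and 4 ∣ t. Any common multiple of 8 and 4 is a multiple of their lcm; here lcm(8, 4) = 8·4/gcd(8, 4) = 32/4 = 8, so 8 ∣ t. Since 2 ∣ 8, it follows that 2 ∣ t.

Only the reverse direction holds.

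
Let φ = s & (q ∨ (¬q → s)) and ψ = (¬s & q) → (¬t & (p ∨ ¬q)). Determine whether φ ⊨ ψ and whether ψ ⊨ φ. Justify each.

Forward direction. Assume the antecedent. If s is true, (¬s & q) → (¬t & (p ∨ ¬q)) reduces to true regardless of the other variables. If s is false, the antecedent cannot hold. Either way (¬s & q) → (¬t & (p ∨ ¬q)) holds.

Converse. This fails. Under q = F, s = F, t = F, p = F, the left side is false but the right side is true.

Only the forward implication holds.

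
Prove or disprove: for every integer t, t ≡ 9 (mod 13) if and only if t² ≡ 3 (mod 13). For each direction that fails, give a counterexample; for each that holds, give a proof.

(→) Suppose t ≡ 9 (mod 13). Write t = 13j + 9. Then (13j + 9)² = 169j² + 234j + 81 = 13(13j² + 18j + 6) + 3, so t² ≡ 3 (mod 13).

(←) This fails: take t = 4. Then 4² = 16 ≡ 3 (mod 13), yet 4 ≡ 4 (mod 13), not 9.

Only the forward direction holds.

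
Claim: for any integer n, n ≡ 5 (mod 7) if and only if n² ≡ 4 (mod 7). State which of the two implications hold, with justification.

Not equivalent: only (⇒) holds.

Forward direction. Suppose n ≡ 5 (mod 7). Write n = 7j + 5. Then (7j + 5)² = 49j² + 70j + 25 = 7(7j² + 10j + 3) + 4, so n² ≡ 4 (mod 7).

Converse. This fails: take n = 2. Then 2² = 4 ≡ 4 (mod 7), yet 2 ≡ 2 (mod 7), not 5.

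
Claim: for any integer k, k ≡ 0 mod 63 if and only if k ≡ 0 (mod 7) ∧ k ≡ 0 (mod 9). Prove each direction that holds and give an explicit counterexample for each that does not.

Both directions hold; the statement is true.

(⟹) Suppose k ≡ 0 (mod 63); write k = 63j + 0. Since 7 ∣ 63, reducing mod 7 gives k ≡ 0 (mod 7); since 9 ∣ 63, reducing mod 9 gives k ≡ 0 (mod 9).

(⟸) Conversely, if k ≡ 0 (mod 7) and k ≡ 0 (mod 9), then by the Chinese remainder theorem k ≡ 0 (mod 63). This is exactly k ≡ 0 (mod 63).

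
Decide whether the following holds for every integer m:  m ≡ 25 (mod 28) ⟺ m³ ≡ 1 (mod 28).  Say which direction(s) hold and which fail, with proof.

Only the forward implication holds.

[⇒] Suppose m ≡ 25 (mod 28). Write m = 28j + 25. Then (28j + 25)³ = 21952j³ + 58800j² + 52500j + 15625 = 28(784j³ + 2100j² + 1875j + 558) + 1, so m³ ≡ 1 (mod 28).

[⇐] This fails: take m = 1. Then 1³ = 1 ≡ 1 (mod 28), yet 1 ≡ 1 (mod 28), not 25.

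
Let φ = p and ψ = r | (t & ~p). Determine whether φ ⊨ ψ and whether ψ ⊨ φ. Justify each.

(→) This fails. Under t = F, p = T, r = F, the left side is true but the right side is false.

(←) This fails. Under t = T, p = F, r = F, the left side is false but the right side is true.

Neither direction holds.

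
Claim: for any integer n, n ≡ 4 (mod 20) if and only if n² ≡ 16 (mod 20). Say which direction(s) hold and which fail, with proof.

Only the forward implication holds.

[⇒] Suppose n ≡ 4 (mod 20). Write n = 20j + 4. Then (20j + 4)² = 400j² + 160j + 16 = 20(20j² + 8j) + 16, so n² ≡ 16 (mod 20).

[⇐] This fails: take n = 6. Then 6² = 36 ≡ 16 (mod 20), yet 6 ≡ 6 (mod 20), not 4.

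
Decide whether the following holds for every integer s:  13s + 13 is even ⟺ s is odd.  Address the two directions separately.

Forward direction. Suppose 13s + 13 is even. Since 13 is odd, 13s and s have the same parity, so 13s + 13 ≡ s + 13 (mod 2). As 13 is odd, 13s + 13 is even exactly when s is odd. Thus s is odd.

Converse. Suppose s is odd; write s = 2j + 1. Then 13s + 13 = 13·(2j + 1) + 13 = 2·13j + 26, which is even.

Both directions hold; the statement is true.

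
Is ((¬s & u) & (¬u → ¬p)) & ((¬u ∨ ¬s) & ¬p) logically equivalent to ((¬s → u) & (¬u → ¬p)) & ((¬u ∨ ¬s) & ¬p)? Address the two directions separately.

(⟹) Assume the antecedent. If p is true, the antecedent cannot hold. If p is false, the antecedent forces (p = F, u = T, s = F), and the consequent holds there. Either way the consequent holds.

(⟸) This fails. Under p = F, u = F, s = T, the left side is false but the right side is true.

Not equivalent: only (⇒) holds.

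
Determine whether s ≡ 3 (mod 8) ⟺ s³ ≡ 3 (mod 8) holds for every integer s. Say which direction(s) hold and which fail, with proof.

Both directions hold.

(→) Suppose s ≡ 3 (mod 8). Write s = 8j + 3. Then (8j + 3)³ = 512j³ + 576j² + 216j + 27 = 8(64j³ + 72j² + 27j + 3) + 3, so s³ ≡ 3 (mod 8).

(←) For the converse, argue contrapositively. If s ≢ 3 (mod 8), then s is congruent to one of 0, 1, 2, 4, 5, 6, 7 modulo 8, and these give s³ ≡ 0, 1, 0, 0, 5, 0, 7 respectively — never 3.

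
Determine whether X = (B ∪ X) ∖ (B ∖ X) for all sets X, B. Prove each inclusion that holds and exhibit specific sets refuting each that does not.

The two sets are equal.

(⟹) Let x ∈ X. Then either x ∈ X and x ∉ B; or x ∈ X ∩ B. In each case x ∈ (B ∪ X) ∖ (B ∖ X), so X ⊆ (B ∪ X) ∖ (B ∖ X).

(⟸) Let x ∈ (B ∪ X) ∖ (B ∖ X). Then either x ∈ X and x ∉ B; or x ∈ X ∩ B. In each case x ∈ X, so (B ∪ X) ∖ (B ∖ X) ⊆ X.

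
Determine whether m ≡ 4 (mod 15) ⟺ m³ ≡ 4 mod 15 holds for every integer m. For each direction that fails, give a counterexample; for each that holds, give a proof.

Both implications hold.

(←) Suppose m³ ≡ 4 (mod 15). The only residue r in {0, …, 14} with r³ ≡ 4 (mod 15) is r = 4, so m ≡ 4 (mod 15).

(→) Suppose m ≡ 4 (mod 15). Write m = 15j + 4. Then (15j + 4)³ = 3375j³ + 2700j² + 720j + 64 = 15(225j³ + 180j² + 48j + 4) + 4, so m³ ≡ 4 (mod 15).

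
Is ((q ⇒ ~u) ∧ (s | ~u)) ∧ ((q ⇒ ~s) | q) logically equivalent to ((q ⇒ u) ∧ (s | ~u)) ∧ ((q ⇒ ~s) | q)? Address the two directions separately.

(⟹) This fails. Under q = T, u = F, s = F, the left side is true but the right side is false.

(⟸) This fails. Under q = T, u = T, s = T, the left side is false but the right side is true.

Both directions fail.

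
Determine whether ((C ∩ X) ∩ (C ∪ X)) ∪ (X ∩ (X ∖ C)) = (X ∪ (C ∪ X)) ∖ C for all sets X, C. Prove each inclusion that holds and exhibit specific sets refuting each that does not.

Forward inclusion. This inclusion fails. Take X = {1}, C = {1}; then 1 ∈ ((C ∩ X) ∩ (C ∪ X)) ∪ (X ∩ (X ∖ C)) but 1 ∉ (X ∪ (C ∪ X)) ∖ C.

Reverse inclusion. Let x ∈ (X ∪ (C ∪ X)) ∖ C. Then x ∈ X and x ∉ C, from which x ∈ ((C ∩ X) ∩ (C ∪ X)) ∪ (X ∩ (X ∖ C)).

(⊆) fails; (⊇) holds.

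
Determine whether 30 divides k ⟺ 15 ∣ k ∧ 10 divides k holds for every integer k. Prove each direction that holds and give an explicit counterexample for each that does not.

(→) If 30 ∣ k, write k = 30q. Since 30 = 2·15, k = 15·(2q), so 15 ∣ k; and since 30 = 3·10, k = 10·(3q), so 10 ∣ k.

(←) Suppose 15 ∣ k and 10 ∣ k. Any common multiple of 15 and 10 is a multiple of their lcm; here lcm(15, 10) = 15·10/gcd(15, 10) = 150/5 = 30, so 30 ∣ k.

Both directions hold; the statement is true.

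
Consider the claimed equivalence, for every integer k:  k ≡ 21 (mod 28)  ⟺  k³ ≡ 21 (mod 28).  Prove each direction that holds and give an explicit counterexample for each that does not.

(→) Suppose k ≡ 21 (mod 28). Write k = 28j + 21. Then (28j + 21)³ = 21952j³ + 49392j² + 37044j + 9261 = 28(784j³ + 1764j² + 1323j + 330) + 21, so k³ ≡ 21 (mod 28).

(←) Conversely, suppose k³ ≡ 21 (mod 28). The only residue r in {0, …, 27} with r³ ≡ 21 (mod 28) is r = 21, so k ≡ 21 (mod 28).

Equivalent; both directions hold.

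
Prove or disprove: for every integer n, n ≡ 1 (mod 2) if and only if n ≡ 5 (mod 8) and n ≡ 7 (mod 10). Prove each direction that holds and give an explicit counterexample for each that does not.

Only the converse holds.

[⇒] This fails: n = 1 gives 1 ≡ 1 (mod 2) but 1 ≡ 1 (mod 8), so the conjunction on the right does not hold.

[⇐] Conversely, if n ≡ 5 (mod 8) and n ≡ 7 (mod 10), then by the Chinese remainder theorem n ≡ 37 (mod 40). Since 37 ≡ 1 (mod 2) and 2 ∣ 40, we get n ≡ 1 (mod 2).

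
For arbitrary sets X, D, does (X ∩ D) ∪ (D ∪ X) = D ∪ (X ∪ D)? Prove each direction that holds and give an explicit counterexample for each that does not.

Forward inclusion. Let x ∈ (X ∩ D) ∪ (D ∪ X). Then either x ∈ X and x ∉ D; or x ∈ D and x ∉ X; or x ∈ X ∩ D. In each case x ∈ D ∪ (X ∪ D), so (X ∩ D) ∪ (D ∪ X) ⊆ D ∪ (X ∪ D).

Reverse inclusion. Let x ∈ D ∪ (X ∪ D). Then either x ∈ X and x ∉ D; or x ∈ D and x ∉ X; or x ∈ X ∩ D. In each case x ∈ (X ∩ D) ∪ (D ∪ X), so D ∪ (X ∪ D) ⊆ (X ∩ D) ∪ (D ∪ X).

The two sets are equal.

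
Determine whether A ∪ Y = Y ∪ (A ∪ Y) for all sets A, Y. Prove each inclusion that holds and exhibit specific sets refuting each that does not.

Reverse inclusion. Let x ∈ Y ∪ (A ∪ Y). Then either x ∈ A and x ∉ Y; or x ∈ Y and x ∉ A; or x ∈ A ∩ Y. In each case x ∈ A ∪ Y, so Y ∪ (A ∪ Y) ⊆ A ∪ Y.

Forward inclusion. Let x ∈ A ∪ Y. Then either x ∈ A and x ∉ Y; or x ∈ Y and x ∉ A; or x ∈ A ∩ Y. In each case x ∈ Y ∪ (A ∪ Y), so A ∪ Y ⊆ Y ∪ (A ∪ Y).

Both inclusions hold.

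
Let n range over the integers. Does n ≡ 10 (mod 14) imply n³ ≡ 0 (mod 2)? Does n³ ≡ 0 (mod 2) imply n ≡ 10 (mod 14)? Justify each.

Not equivalent: only (⇒) holds.

(⟹) Suppose n ≡ 10 (mod 14). Then n³ ≡ 10³ = 1000 (mod 14), and since 2 ∣ 14, also n³ ≡ 0 (mod 2).

(⟸) This fails: take n = 0. Then 0³ = 0 ≡ 0 (mod 2), yet 0 ≡ 0 (mod 14), not 10.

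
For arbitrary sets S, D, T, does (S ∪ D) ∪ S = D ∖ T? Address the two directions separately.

(⟹) This inclusion fails. Take S = {1}, D = ∅, T = ∅; then 1 ∈ (S ∪ D) ∪ S but 1 ∉ D ∖ T.

(⟸) Let x ∈ D ∖ T. Then either x ∈ D and x ∉ S, T; or x ∈ S ∩ D and x ∉ T. In each case x ∈ (S ∪ D) ∪ S, so D ∖ T ⊆ (S ∪ D) ∪ S.

The sets are not equal: only the reverse inclusion holds.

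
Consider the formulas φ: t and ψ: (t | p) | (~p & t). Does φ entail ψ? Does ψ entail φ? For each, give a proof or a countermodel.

(⇒) Assume the antecedent. If t is true, (t | p) | (~p & t) reduces to true regardless of the other variables. If t is false, the antecedent cannot hold. Either way (t | p) | (~p & t) holds.

(⇐) This fails. Under t = F, p = T, the left side is false but the right side is true.

The forward direction holds; the converse fails.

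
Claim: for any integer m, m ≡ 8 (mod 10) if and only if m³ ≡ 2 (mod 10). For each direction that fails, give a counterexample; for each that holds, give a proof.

Both directions hold; the statement is true.

Converse. Suppose m³ ≡ 2 (mod 10). The only residue r in {0, …, 9} with r³ ≡ 2 (mod 10) is r = 8, so m ≡ 8 (mod 10).

Forward direction. Suppose m ≡ 8 (mod 10). Write m = 10j + 8. Then (10j + 8)³ = 1000j³ + 2400j² + 1920j + 512 = 10(100j³ + 240j² + 192j + 51) + 2, so m³ ≡ 2 (mod 10).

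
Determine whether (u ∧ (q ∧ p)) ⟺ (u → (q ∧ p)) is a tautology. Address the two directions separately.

[⇒] Assume the antecedent. If q is true, the antecedent forces (q = T, p = T, u = T), and u → (q ∧ p) holds there. If q is false, the antecedent cannot hold. Either way u → (q ∧ p) holds.

[⇐] This fails. Under q = F, p = F, u = F, the left side is false but the right side is true.

The forward direction holds; the converse fails.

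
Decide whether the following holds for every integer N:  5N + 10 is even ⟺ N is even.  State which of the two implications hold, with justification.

Both directions hold; the statement is true.

(⇒) Suppose 5N + 10 is even. Since 5 is odd, 5N and N have the same parity, so 5N + 10 ≡ N + 10 (mod 2). As 10 is even, 5N + 10 is even exactly when N is even. Thus N is even.

(⇐) Conversely, suppose N is even; write N = 2j. Then 5N + 10 = 5·(2j) + 10 = 2·5j + 10, which is even.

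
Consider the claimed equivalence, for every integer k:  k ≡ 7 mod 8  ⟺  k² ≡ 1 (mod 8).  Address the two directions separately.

Forward direction. Suppose k ≡ 7 mod 8. Write k = 8j + 7. Then (8j + 7)² = 64j² + 112j + 49 = 8(8j² + 14j + 6) + 1, so k² ≡ 1 (mod 8).

Converse. This fails: take k = 1. Then 1² = 1 ≡ 1 (mod 8), yet 1 ≡ 1 (mod 8), not 7.

Only the forward direction holds.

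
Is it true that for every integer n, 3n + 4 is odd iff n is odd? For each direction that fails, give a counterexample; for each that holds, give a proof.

Both directions hold.

(⇒) Suppose 3n + 4 is odd. Since 3 is odd, 3n and n have the same parity, so 3n + 4 ≡ n + 4 (mod 2). As 4 is even, 3n + 4 is odd exactly when n is odd. Thus n is odd.

(⇐) Conversely, suppose n is odd; write n = 2j + 1. Then 3n + 4 = 3·(2j + 1) + 4 = 2·3j + 7, which is odd.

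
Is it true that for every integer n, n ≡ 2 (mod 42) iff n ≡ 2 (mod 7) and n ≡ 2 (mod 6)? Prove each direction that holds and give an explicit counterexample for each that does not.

Both directions hold.

Converse. If n ≡ 2 (mod 7) and n ≡ 2 (mod 6), then by the Chinese remainder theorem n ≡ 2 (mod 42). This is exactly n ≡ 2 (mod 42).

Forward direction. Suppose n ≡ 2 (mod 42); write n = 42j + 2. Since 7 ∣ 42, reducing mod 7 gives n ≡ 2 (mod 7); since 6 ∣ 42, reducing mod 6 gives n ≡ 2 (mod 6).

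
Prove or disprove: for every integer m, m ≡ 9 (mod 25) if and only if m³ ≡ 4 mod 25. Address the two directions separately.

The biconditional holds.

(⟸) Suppose m³ ≡ 4 (mod 25). The only residue r in {0, …, 24} with r³ ≡ 4 (mod 25) is r = 9, so m ≡ 9 (mod 25).

(⟹) Suppose m ≡ 9 (mod 25). Write m = 25j + 9. Then (25j + 9)³ = 15625j³ + 16875j² + 6075j + 729 = 25(625j³ + 675j² + 243j + 29) + 4, so m³ ≡ 4 (mod 25).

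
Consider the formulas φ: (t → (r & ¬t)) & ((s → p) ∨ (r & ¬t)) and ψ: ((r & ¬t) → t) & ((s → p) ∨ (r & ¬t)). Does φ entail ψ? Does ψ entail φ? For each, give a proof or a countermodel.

[⇒] This fails. Under s = F, t = F, p = F, r = T, the left side is true but the right side is false.

[⇐] This fails. Under s = F, t = T, p = F, r = F, the left side is false but the right side is true.

Neither implication holds.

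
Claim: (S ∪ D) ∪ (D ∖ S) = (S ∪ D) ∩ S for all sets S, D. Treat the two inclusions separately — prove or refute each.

Forward inclusion. This inclusion fails. Take S = ∅, D = {1}; then 1 ∈ (S ∪ D) ∪ (D ∖ S) but 1 ∉ (S ∪ D) ∩ S.

Reverse inclusion. Let x ∈ (S ∪ D) ∩ S. Then either x ∈ S and x ∉ D; or x ∈ S ∩ D. In each case x ∈ (S ∪ D) ∪ (D ∖ S), so (S ∪ D) ∩ S ⊆ (S ∪ D) ∪ (D ∖ S).

The sets are not equal: only the reverse inclusion holds.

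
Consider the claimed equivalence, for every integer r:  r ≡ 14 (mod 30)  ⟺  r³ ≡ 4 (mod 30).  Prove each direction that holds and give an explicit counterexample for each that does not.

Forward direction. This fails: take r = 14. Then 14 ≡ 14 (mod 30), but 14³ = 2744 ≡ 14 (mod 30), not 4.

Converse. This fails: take r = 4. Then 4³ = 64 ≡ 4 (mod 30), yet 4 ≡ 4 (mod 30), not 14.

Both directions fail.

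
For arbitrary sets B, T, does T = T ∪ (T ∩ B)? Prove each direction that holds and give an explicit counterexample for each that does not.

The two sets are equal.

(⟹) Let x ∈ T. Then either x ∈ T and x ∉ B; or x ∈ B ∩ T. In each case x ∈ T ∪ (T ∩ B), so T ⊆ T ∪ (T ∩ B).

(⟸) Let x ∈ T ∪ (T ∩ B). Then either x ∈ T and x ∉ B; or x ∈ B ∩ T. In each case x ∈ T, so T ∪ (T ∩ B) ⊆ T.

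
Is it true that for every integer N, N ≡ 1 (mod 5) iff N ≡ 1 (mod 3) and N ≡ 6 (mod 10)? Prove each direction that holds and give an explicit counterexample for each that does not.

Converse. If N ≡ 1 (mod 3) and N ≡ 6 (mod 10), then by the Chinese remainder theorem N ≡ 16 (mod 30). Since 16 ≡ 1 (mod 5) and 5 ∣ 30, we get N ≡ 1 (mod 5).

Forward direction. This fails: N = 1 gives 1 ≡ 1 (mod 5) but 1 ≡ 1 (mod 10), so the conjunction on the right does not hold.

Only the reverse direction holds.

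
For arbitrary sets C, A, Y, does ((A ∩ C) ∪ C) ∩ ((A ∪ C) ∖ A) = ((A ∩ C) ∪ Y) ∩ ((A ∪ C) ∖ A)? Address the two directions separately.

Only the reverse inclusion holds.

(⟸) Let x ∈ ((A ∩ C) ∪ Y) ∩ ((A ∪ C) ∖ A). Then x ∈ C ∩ Y and x ∉ A, from which x ∈ ((A ∩ C) ∪ C) ∩ ((A ∪ C) ∖ A).

(⟹) This inclusion fails. Take C = {1}, A = ∅, Y = ∅; then 1 ∈ ((A ∩ C) ∪ C) ∩ ((A ∪ C) ∖ A) but 1 ∉ ((A ∩ C) ∪ Y) ∩ ((A ∪ C) ∖ A).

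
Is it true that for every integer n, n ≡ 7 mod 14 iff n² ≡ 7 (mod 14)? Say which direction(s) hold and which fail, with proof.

Both directions hold.

(⇒) Suppose n ≡ 7 mod 14. Write n = 14j + 7. Then (14j + 7)² = 196j² + 196j + 49 = 14(14j² + 14j + 3) + 7, so n² ≡ 7 (mod 14).

(⇐) Conversely, suppose n² ≡ 7 (mod 14). The only residue r in {0, …, 13} with r² ≡ 7 (mod 14) is r = 7, so n ≡ 7 (mod 14).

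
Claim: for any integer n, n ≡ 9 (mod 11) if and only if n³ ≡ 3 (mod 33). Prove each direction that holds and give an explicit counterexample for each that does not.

(→) This fails: take n = 20. Then 20 ≡ 9 (mod 11), but 20³ = 8000 ≡ 14 (mod 33), not 3.

(←) Conversely, the residues r modulo 33 with r³ ≡ 3 (mod 33) are exactly {9}, and each is ≡ 9 (mod 11).

Not equivalent: only (⇐) holds.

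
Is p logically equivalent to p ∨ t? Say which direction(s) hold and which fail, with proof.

The forward direction holds; the converse fails.

(⟹) Assume the antecedent. If p is true, p ∨ t reduces to true regardless of the other variables. If p is false, the antecedent cannot hold. Either way p ∨ t holds.

(⟸) This fails. Under p = F, t = T, the left side is false but the right side is true.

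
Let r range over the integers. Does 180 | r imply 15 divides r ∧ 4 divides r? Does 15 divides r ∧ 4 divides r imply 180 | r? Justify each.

(⇒) If 180 ∣ r, write r = 180q. Since 180 = 12·15, r = 15·(12q), so 15 ∣ r; and since 180 = 45·4, r = 4·(45q), so 4 ∣ r.

(⇐) This fails: take r = 60. Both 15 ∣ 60 and 4 ∣ 60, yet 60 is not a multiple of 180 (since 60 = 0·180 + 60), so 180 ∤ 60.

The forward direction holds; the converse fails.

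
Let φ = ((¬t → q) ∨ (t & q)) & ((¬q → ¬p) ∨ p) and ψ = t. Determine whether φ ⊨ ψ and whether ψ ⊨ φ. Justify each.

The forward direction fails; the converse holds.

(←) Assume the antecedent. If q is true, the consequent reduces to true regardless of the other variables. If q is false, the antecedent forces (q = F, t = T, p = F) or (q = F, t = T, p = T), and the consequent holds there. Either way the consequent holds.

(→) This fails. Under q = T, t = F, p = F, the left side is true but the right side is false.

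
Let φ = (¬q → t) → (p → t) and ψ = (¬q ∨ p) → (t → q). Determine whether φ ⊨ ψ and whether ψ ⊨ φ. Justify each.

Forward direction. This fails. Under q = F, t = T, p = F, the left side is true but the right side is false.

Converse. This fails. Under q = T, t = F, p = T, the left side is false but the right side is true.

Neither implication holds.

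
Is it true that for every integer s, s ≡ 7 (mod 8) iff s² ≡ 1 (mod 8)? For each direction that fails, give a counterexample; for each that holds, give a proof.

Only the forward implication holds.

Forward direction. Suppose s ≡ 7 (mod 8). Write s = 8j + 7. Then (8j + 7)² = 64j² + 112j + 49 = 8(8j² + 14j + 6) + 1, so s² ≡ 1 (mod 8).

Converse. This fails: take s = 1. Then 1² = 1 ≡ 1 (mod 8), yet 1 ≡ 1 (mod 8), not 7.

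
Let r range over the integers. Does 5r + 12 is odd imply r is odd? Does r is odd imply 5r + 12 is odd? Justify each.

Both directions hold.

(→) Suppose 5r + 12 is odd. Since 5 is odd, 5r and r have the same parity, so 5r + 12 ≡ r + 12 (mod 2). As 12 is even, 5r + 12 is odd exactly when r is odd. Thus r is odd.

(←) Conversely, suppose r is odd; write r = 2j + 1. Then 5r + 12 = 5·(2j + 1) + 12 = 2·5j + 17, which is odd.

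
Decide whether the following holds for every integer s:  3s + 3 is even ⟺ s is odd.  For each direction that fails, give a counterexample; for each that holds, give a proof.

The biconditional holds.

(⟸) Suppose s is odd; write s = 2j + 1. Then 3s + 3 = 3·(2j + 1) + 3 = 2·3j + 6, which is even.

(⟹) Suppose 3s + 3 is even. Since 3 is odd, 3s and s have the same parity, so 3s + 3 ≡ s + 3 (mod 2). As 3 is odd, 3s + 3 is even exactly when s is odd. Thus s is odd.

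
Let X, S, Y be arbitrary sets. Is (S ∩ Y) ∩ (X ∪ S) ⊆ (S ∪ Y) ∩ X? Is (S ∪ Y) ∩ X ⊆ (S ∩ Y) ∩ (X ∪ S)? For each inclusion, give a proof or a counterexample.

Both inclusions fail.

Forward inclusion. This inclusion fails. Take X = ∅, S = {1}, Y = {1}; then 1 ∈ (S ∩ Y) ∩ (X ∪ S) but 1 ∉ (S ∪ Y) ∩ X.

Reverse inclusion. This inclusion fails. Take X = {1}, S = {1}, Y = ∅; then 1 ∈ (S ∪ Y) ∩ X but 1 ∉ (S ∩ Y) ∩ (X ∪ S).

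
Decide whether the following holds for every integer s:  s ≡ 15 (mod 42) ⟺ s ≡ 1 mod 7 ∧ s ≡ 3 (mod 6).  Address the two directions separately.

(⟹) Suppose s ≡ 15 (mod 42); write s = 42j + 15. Since 7 ∣ 42, reducing mod 7 gives s ≡ 15 ≡ 1 (mod 7); since 6 ∣ 42, reducing mod 6 gives s ≡ 15 ≡ 3 (mod 6).

(⟸) Conversely, if s ≡ 1 (mod 7) and s ≡ 3 (mod 6), then by the Chinese remainder theorem s ≡ 15 (mod 42). This is exactly s ≡ 15 (mod 42).

Both implications hold.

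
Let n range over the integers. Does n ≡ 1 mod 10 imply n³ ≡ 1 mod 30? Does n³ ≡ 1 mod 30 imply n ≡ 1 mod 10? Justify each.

Forward direction. This fails: take n = 11. Then 11 ≡ 1 (mod 10), but 11³ = 1331 ≡ 11 (mod 30), not 1.

Converse. The residues r modulo 30 with r³ ≡ 1 (mod 30) are exactly {1}, and each is ≡ 1 (mod 10).

(⇒) fails; (⇐) holds.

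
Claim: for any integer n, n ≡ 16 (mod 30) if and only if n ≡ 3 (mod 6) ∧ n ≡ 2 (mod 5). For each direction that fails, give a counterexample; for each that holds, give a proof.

Neither direction holds.

[⇒] This fails: n = 16 gives 16 ≡ 16 (mod 30) but 16 ≡ 4 (mod 6), so the conjunction on the right does not hold.

[⇐] This fails: n = 27 satisfies both congruences on the right (27 ≡ 3 mod 6 and 27 ≡ 2 mod 5) yet 27 ≡ 27 (mod 30), not 16.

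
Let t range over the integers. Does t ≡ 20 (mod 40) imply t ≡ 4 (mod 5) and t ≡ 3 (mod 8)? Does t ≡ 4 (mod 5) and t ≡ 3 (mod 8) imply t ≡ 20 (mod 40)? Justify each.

[⇒] This fails: t = 20 gives 20 ≡ 20 (mod 40) but 20 ≡ 0 (mod 5), so the conjunction on the right does not hold.

[⇐] This fails: t = 19 satisfies both congruences on the right (19 ≡ 4 mod 5 and 19 ≡ 3 mod 8) yet 19 ≡ 19 (mod 40), not 20.

Both directions fail.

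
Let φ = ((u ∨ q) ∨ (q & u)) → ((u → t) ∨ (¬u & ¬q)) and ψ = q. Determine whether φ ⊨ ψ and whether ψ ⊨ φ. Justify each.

Both directions fail.

[⇒] This fails. Under q = F, u = F, t = F, the left side is true but the right side is false.

[⇐] This fails. Under q = T, u = T, t = F, the left side is false but the right side is true.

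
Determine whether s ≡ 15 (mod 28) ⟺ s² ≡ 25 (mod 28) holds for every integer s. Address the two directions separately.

Neither direction holds.

[⇒] This fails: take s = 15. Then 15 ≡ 15 (mod 28), but 15² = 225 ≡ 1 (mod 28), not 25.

[⇐] This fails: take s = 5. Then 5² = 25 ≡ 25 (mod 28), yet 5 ≡ 5 (mod 28), not 15.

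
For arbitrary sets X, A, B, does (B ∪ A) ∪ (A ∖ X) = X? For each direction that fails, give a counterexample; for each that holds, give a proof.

(⊆) fails and (⊇) fails.

Forward inclusion. This inclusion fails. Take X = ∅, A = {1}, B = ∅; then 1 ∈ (B ∪ A) ∪ (A ∖ X) but 1 ∉ X.

Reverse inclusion. This inclusion fails. Take X = {1}, A = ∅, B = ∅; then 1 ∈ X but 1 ∉ (B ∪ A) ∪ (A ∖ X).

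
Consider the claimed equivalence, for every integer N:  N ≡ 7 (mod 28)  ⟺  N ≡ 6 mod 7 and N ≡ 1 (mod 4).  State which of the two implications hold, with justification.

Both directions fail.

(→) This fails: N = 7 gives 7 ≡ 7 (mod 28) but 7 ≡ 0 (mod 7), so the conjunction on the right does not hold.

(←) This fails: N = 13 satisfies both congruences on the right (13 ≡ 6 mod 7 and 13 ≡ 1 mod 4) yet 13 ≡ 13 (mod 28), not 7.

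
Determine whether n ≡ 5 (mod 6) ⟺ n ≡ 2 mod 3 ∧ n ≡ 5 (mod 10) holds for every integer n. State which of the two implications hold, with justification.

(⇒) fails; (⇐) holds.

[⇒] This fails: n = 11 gives 11 ≡ 5 (mod 6) but 11 ≡ 1 (mod 10), so the conjunction on the right does not hold.

[⇐] Conversely, if n ≡ 2 (mod 3) and n ≡ 5 (mod 10), then by the Chinese remainder theorem n ≡ 5 (mod 30). Since 5 ≡ 5 (mod 6) and 6 ∣ 30, we get n ≡ 5 (mod 6).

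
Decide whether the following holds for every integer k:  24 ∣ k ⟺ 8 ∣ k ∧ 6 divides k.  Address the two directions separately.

(⇒) If 24 ∣ k, write k = 24q. Since 24 = 3·8, k = 8·(3q), so 8 ∣ k; and since 24 = 4·6, k = 6·(4q), so 6 ∣ k.

(⇐) Suppose 8 ∣ k and 6 ∣ k. Any common multiple of 8 and 6 is a multiple of their lcm; here lcm(8, 6) = 8·6/gcd(8, 6) = 48/2 = 24, so 24 ∣ k.

The biconditional holds.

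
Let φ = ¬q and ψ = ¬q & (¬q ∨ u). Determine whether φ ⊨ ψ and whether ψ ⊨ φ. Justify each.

(←) Assume the antecedent. If u is true, the antecedent forces (u = T, q = F), and ¬q holds there. If u is false, the antecedent forces (u = F, q = F), and ¬q holds there. Either way ¬q holds.

(→) Assume the antecedent. If u is true, the antecedent forces (u = T, q = F), and ¬q & (¬q ∨ u) holds there. If u is false, the antecedent forces (u = F, q = F), and ¬q & (¬q ∨ u) holds there. Either way ¬q & (¬q ∨ u) holds.

The biconditional holds.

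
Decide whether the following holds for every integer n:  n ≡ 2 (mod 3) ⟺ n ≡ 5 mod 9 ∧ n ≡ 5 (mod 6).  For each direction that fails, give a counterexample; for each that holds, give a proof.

Not equivalent: only (⇐) holds.

Forward direction. This fails: n = 2 gives 2 ≡ 2 (mod 3) but 2 ≡ 2 (mod 9), so the conjunction on the right does not hold.

Converse. If n ≡ 5 (mod 9) and n ≡ 5 (mod 6), then by the Chinese remainder theorem n ≡ 5 (mod 18). Since 5 ≡ 2 (mod 3) and 3 ∣ 18, we get n ≡ 2 (mod 3).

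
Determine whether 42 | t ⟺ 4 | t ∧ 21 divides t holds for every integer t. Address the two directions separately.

Forward direction. This fails: take t = 42. Certainly 42 ∣ 42, but 4 ∤ 42.

Converse. Suppose 4 ∣ t and 21 ∣ t. Any common multiple of 4 and 21 is a multiple of their lcm; here gcd(4, 21) = 1, so lcm(4, 21) = 4·21 = 84, so 84 ∣ t. Since 42 ∣ 84, it follows that 42 ∣ t.

(⇒) fails; (⇐) holds.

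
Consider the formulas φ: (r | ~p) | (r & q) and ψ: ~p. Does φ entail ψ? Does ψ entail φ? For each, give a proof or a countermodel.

Not equivalent: only (⇐) holds.

(⇒) This fails. Under p = T, r = T, q = F, the left side is true but the right side is false.

(⇐) Assume the antecedent. If p is true, the antecedent cannot hold. If p is false, (r | ~p) | (r & q) reduces to true regardless of the other variables. Either way (r | ~p) | (r & q) holds.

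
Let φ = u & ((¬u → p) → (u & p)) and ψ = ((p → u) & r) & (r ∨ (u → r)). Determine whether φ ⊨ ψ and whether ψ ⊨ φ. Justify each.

Forward direction. This fails. Under u = T, r = F, p = T, the left side is true but the right side is false.

Converse. This fails. Under u = F, r = T, p = F, the left side is false but the right side is true.

Both directions fail.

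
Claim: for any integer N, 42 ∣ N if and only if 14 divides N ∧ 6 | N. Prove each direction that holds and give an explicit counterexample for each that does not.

Forward direction. If 42 ∣ N, write N = 42q. Since 42 = 3·14, N = 14·(3q), so 14 ∣ N; and since 42 = 7·6, N = 6·(7q), so 6 ∣ N.

Converse. Suppose 14 ∣ N and 6 ∣ N. Any common multiple of 14 and 6 is a multiple of their lcm; here lcm(14, 6) = 14·6/gcd(14, 6) = 84/2 = 42, so 42 ∣ N.

The biconditional holds.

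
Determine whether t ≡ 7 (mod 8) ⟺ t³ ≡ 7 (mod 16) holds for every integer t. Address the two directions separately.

Forward direction. This fails: take t = 15. Then 15 ≡ 7 (mod 8), but 15³ = 3375 ≡ 15 (mod 16), not 7.

Converse. The residues r modulo 16 with r³ ≡ 7 (mod 16) are exactly {7}, and each is ≡ 7 (mod 8).

(⇒) fails; (⇐) holds.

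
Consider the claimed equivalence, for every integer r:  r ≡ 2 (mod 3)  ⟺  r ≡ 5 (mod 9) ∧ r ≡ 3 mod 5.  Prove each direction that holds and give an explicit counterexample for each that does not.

Only the converse holds.

(→) This fails: r = 32 gives 32 ≡ 2 (mod 3) but 32 ≡ 2 (mod 5), so the conjunction on the right does not hold.

(←) Conversely, if r ≡ 5 (mod 9) and r ≡ 3 (mod 5), then by the Chinese remainder theorem r ≡ 23 (mod 45). Since 23 ≡ 2 (mod 3) and 3 ∣ 45, we get r ≡ 2 (mod 3).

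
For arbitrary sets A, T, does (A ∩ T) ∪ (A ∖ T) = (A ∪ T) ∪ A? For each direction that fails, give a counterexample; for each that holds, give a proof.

The sets are not equal: only the forward inclusion holds.

(⟸) This inclusion fails. Take A = ∅, T = {1}; then 1 ∈ (A ∪ T) ∪ A but 1 ∉ (A ∩ T) ∪ (A ∖ T).

(⟹) Let x ∈ (A ∩ T) ∪ (A ∖ T). Then either x ∈ A and x ∉ T; or x ∈ A ∩ T. In each case x ∈ (A ∪ T) ∪ A, so (A ∩ T) ∪ (A ∖ T) ⊆ (A ∪ T) ∪ A.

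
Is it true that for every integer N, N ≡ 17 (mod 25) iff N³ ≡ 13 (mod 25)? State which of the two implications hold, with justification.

Both implications hold.

(←) Suppose N³ ≡ 13 (mod 25). The only residue r in {0, …, 24} with r³ ≡ 13 (mod 25) is r = 17, so N ≡ 17 (mod 25).

(→) Suppose N ≡ 17 (mod 25). Write N = 25j + 17. Then (25j + 17)³ = 15625j³ + 31875j² + 21675j + 4913 = 25(625j³ + 1275j² + 867j + 196) + 13, so N³ ≡ 13 (mod 25).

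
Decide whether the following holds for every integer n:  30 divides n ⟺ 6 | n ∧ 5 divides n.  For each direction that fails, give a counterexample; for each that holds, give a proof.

Both implications hold.

(⇒) If 30 ∣ n, write n = 30q. Since 30 = 5·6, n = 6·(5q), so 6 ∣ n; and since 30 = 6·5, n = 5·(6q), so 5 ∣ n.

(⇐) Suppose 6 ∣ n and 5 ∣ n. Any common multiple of 6 and 5 is a multiple of their lcm; here gcd(6, 5) = 1, so lcm(6, 5) = 6·5 = 30, so 30 ∣ n.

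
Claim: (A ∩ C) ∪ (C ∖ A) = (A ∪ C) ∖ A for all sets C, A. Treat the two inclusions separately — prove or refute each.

(⊆) fails; (⊇) holds.

(⟹) This inclusion fails. Take C = {1}, A = {1}; then 1 ∈ (A ∩ C) ∪ (C ∖ A) but 1 ∉ (A ∪ C) ∖ A.

(⟸) Let x ∈ (A ∪ C) ∖ A. Then x ∈ C and x ∉ A, from which x ∈ (A ∩ C) ∪ (C ∖ A).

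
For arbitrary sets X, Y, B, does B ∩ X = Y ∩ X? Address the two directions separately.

Forward inclusion. This inclusion fails. Take X = {1}, Y = ∅, B = {1}; then 1 ∈ B ∩ X but 1 ∉ Y ∩ X.

Reverse inclusion. This inclusion fails. Take X = {1}, Y = {1}, B = ∅; then 1 ∈ Y ∩ X but 1 ∉ B ∩ X.

Both inclusions fail.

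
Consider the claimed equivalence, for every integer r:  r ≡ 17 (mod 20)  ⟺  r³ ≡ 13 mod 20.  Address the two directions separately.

(⟹) Suppose r ≡ 17 (mod 20). Write r = 20j + 17. Then (20j + 17)³ = 8000j³ + 20400j² + 17340j + 4913 = 20(400j³ + 1020j² + 867j + 245) + 13, so r³ ≡ 13 (mod 20).

(⟸) Conversely, suppose r³ ≡ 13 (mod 20). The only residue r in {0, …, 19} with r³ ≡ 13 (mod 20) is r = 17, so r ≡ 17 (mod 20).

Both directions hold; the statement is true.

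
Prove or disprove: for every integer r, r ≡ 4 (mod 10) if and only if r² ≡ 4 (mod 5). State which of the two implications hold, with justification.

Forward direction. This fails: take r = 4. Then 4 ≡ 4 (mod 10), but 4² = 16 ≡ 1 (mod 5), not 4.

Converse. This fails: take r = 2. Then 2² = 4 ≡ 4 (mod 5), yet 2 ≡ 2 (mod 10), not 4.

Both directions fail.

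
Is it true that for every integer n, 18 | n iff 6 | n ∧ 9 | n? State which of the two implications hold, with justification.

(⇒) If 18 ∣ n, write n = 18q. Since 18 = 3·6, n = 6·(3q), so 6 ∣ n; and since 18 = 2·9, n = 9·(2q), so 9 ∣ n.

(⇐) Suppose 6 ∣ n and 9 ∣ n. Any common multiple of 6 and 9 is a multiple of their lcm; here lcm(6, 9) = 6·9/gcd(6, 9) = 54/3 = 18, so 18 ∣ n.

The biconditional holds.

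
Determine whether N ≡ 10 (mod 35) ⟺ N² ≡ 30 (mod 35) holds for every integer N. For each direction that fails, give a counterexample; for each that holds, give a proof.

The forward direction holds; the converse fails.

[⇒] Suppose N ≡ 10 (mod 35). Write N = 35j + 10. Then (35j + 10)² = 1225j² + 700j + 100 = 35(35j² + 20j + 2) + 30, so N² ≡ 30 (mod 35).

[⇐] This fails: take N = 25. Then 25² = 625 ≡ 30 (mod 35), yet 25 ≡ 25 (mod 35), not 10.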